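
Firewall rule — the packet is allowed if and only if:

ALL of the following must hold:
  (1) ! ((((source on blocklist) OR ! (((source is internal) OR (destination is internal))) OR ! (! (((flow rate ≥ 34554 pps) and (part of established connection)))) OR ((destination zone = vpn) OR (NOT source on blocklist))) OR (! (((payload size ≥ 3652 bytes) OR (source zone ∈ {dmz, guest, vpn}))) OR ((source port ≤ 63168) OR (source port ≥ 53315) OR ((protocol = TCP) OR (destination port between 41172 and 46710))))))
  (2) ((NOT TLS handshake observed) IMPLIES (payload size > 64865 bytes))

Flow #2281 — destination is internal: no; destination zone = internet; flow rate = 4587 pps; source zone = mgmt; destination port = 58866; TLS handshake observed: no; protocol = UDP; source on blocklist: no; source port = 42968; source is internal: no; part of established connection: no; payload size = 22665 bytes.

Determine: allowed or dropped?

Atomic conditions:
  source on blocklist: no → false
  source is internal: no → false
  destination is internal: no → false
  flow rate ≥ 34554 pps: 4587 ≥ 34554 is false
  part of established connection: no → false
  destination zone = vpn: internet == vpn is false
  NOT source on blocklist: no → true
  payload size ≥ 3652 bytes: 22665 ≥ 3652 is true
  source zone ∈ {dmz, guest, vpn}: mgmt is not in the set → false
  source port ≤ 63168: 42968 ≤ 63168 is true
  source port ≥ 53315: 42968 ≥ 53315 is false
  protocol = TCP: UDP == TCP is false
  destination port between 41172 and 46710: 58866 in [41172, 46710] is false
  NOT TLS handshake observed: no → true
  payload size > 64865 bytes: 22665 > 64865 is false
Combine:
[1.1.1.2.1] false OR false = false
[1.1.1.2] NOT false = true
[1.1.1.3.1.1] false AND false = false
[1.1.1.3.1] NOT false = true
[1.1.1.3] NOT true = false
[1.1.1.4] false OR true = true
[1.1.1] false OR true OR false OR true = true
[1.1.2.1.1] true OR false = true
[1.1.2.1] NOT true = false
[1.1.2.2.3] false OR false = false
[1.1.2.2] true OR false OR false = true
[1.1.2] false OR true = true
[1.1] true OR true = true
[1] NOT true = false
[2] true → false = false
[root] false AND false = false
Overall: false → dropped

Dropped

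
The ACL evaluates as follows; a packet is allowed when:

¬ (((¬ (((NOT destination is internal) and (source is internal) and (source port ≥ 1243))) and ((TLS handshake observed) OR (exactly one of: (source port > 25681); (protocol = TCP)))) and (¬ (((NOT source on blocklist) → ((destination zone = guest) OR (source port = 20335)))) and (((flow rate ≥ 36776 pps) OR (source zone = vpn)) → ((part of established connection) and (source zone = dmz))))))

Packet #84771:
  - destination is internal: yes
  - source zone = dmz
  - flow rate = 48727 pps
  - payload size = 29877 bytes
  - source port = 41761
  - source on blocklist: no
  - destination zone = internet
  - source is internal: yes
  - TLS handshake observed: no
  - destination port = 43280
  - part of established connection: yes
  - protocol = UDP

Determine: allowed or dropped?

Atomic conditions:
  NOT destination is internal: yes → false
  source is internal: yes → true
  source port ≥ 1243: 41761 ≥ 1243 is true
  TLS handshake observed: no → false
  source port > 25681: 41761 > 25681 is true
  protocol = TCP: UDP == TCP is false
  NOT source on blocklist: no → true
  destination zone = guest: internet == guest is false
  source port = 20335: 41761 == 20335 is false
  flow rate ≥ 36776 pps: 48727 ≥ 36776 is true
  source zone = vpn: dmz == vpn is false
  part of established connection: yes → true
  source zone = dmz: dmz == dmz is true
Combine:
[1.1.1.1] false AND true AND true = false
[1.1.1] NOT false = true
[1.1.2.2] exactly-one(true, false) = true
[1.1.2] false OR true = true
[1.1] true AND true = true
[1.2.1.1.2] false OR false = false
[1.2.1.1] true → false = false
[1.2.1] NOT false = true
[1.2.2.1] true OR false = true
[1.2.2.2] true AND true = true
[1.2.2] true → true = true
[1.2] true AND true = true
[1] true AND true = true
[root] NOT true = false
Overall: false → dropped

Dropped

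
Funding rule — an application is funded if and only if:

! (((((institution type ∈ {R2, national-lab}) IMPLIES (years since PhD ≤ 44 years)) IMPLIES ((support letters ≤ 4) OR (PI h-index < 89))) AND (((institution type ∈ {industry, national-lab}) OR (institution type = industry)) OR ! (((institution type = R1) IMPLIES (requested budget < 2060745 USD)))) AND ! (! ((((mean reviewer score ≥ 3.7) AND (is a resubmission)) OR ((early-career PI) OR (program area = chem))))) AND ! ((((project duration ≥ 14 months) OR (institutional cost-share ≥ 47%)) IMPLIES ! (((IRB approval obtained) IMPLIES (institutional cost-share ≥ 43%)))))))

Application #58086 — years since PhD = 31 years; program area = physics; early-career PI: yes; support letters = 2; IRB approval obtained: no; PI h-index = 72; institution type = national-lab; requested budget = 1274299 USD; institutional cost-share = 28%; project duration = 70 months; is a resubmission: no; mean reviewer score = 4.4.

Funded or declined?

Declined

Atomic conditions:
  institution type ∈ {R2, national-lab}: national-lab is in the set → true
  years since PhD ≤ 44 years: 31 ≤ 44 is true
  support letters ≤ 4: 2 ≤ 4 is true
  PI h-index < 89: 72 < 89 is true
  institution type ∈ {industry, national-lab}: national-lab is in the set → true
  institution type = industry: national-lab == industry is false
  institution type = R1: national-lab == R1 is false
  requested budget < 2060745 USD: 1274299 < 2060745 is true
  mean reviewer score ≥ 3.7: 4.4 ≥ 3.7 is true
  is a resubmission: no → false
  early-career PI: yes → true
  program area = chem: physics == chem is false
  project duration ≥ 14 months: 70 ≥ 14 is true
  institutional cost-share ≥ 47%: 28 ≥ 47 is false
  IRB approval obtained: no → false
  institutional cost-share ≥ 43%: 28 ≥ 43 is false
Combine:
[1.1.1] true → true = true
[1.1.2] true OR true = true
[1.1] true → true = true
[1.2.1] true OR false = true
[1.2.2.1] false → true (antecedent false ⇒ implication holds) = true
[1.2.2] NOT true = false
[1.2] true OR false = true
[1.3.1.1.1] true AND false = false
[1.3.1.1.2] true OR false = true
[1.3.1.1] false OR true = true
[1.3.1] NOT true = false
[1.3] NOT false = true
[1.4.1.1] true OR false = true
[1.4.1.2.1] false → false (antecedent false ⇒ implication holds) = true
[1.4.1.2] NOT true = false
[1.4.1] true → false = false
[1.4] NOT false = true
[1] true AND true AND true AND true = true
[root] NOT true = false
Overall: false → declined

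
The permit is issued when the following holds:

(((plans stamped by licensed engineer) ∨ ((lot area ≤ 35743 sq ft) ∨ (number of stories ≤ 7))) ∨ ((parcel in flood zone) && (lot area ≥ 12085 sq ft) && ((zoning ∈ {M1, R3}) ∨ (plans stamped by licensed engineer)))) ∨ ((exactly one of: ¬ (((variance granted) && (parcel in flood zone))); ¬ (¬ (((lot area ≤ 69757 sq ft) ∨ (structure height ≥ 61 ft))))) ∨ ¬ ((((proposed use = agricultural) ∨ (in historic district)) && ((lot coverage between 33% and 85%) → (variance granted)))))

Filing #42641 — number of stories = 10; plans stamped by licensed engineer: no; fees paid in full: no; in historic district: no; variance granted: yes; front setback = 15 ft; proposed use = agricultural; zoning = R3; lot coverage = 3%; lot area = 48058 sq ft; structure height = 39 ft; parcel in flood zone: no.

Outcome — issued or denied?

Denied

Atomic conditions:
  plans stamped by licensed engineer: no → false
  lot area ≤ 35743 sq ft: 48058 ≤ 35743 is false
  number of stories ≤ 7: 10 ≤ 7 is false
  parcel in flood zone: no → false
  lot area ≥ 12085 sq ft: 48058 ≥ 12085 is true
  zoning ∈ {M1, R3}: R3 is in the set → true
  variance granted: yes → true
  lot area ≤ 69757 sq ft: 48058 ≤ 69757 is true
  structure height ≥ 61 ft: 39 ≥ 61 is false
  proposed use = agricultural: agricultural == agricultural is true
  in historic district: no → false
  lot coverage between 33% and 85%: 3 in [33, 85] is false
Combine:
[1.1.2] false OR false = false
[1.1] false OR false = false
[1.2.3] true OR false = true
[1.2] false AND true AND true = false
[1] false OR false = false
[2.1.1.1] true AND false = false
[2.1.1] NOT false = true
[2.1.2.1.1] true OR false = true
[2.1.2.1] NOT true = false
[2.1.2] NOT false = true
[2.1] exactly-one(true, true) = false
[2.2.1.1] true OR false = true
[2.2.1.2] false → true (antecedent false ⇒ implication holds) = true
[2.2.1] true AND true = true
[2.2] NOT true = false
[2] false OR false = false
[root] false OR false = false
Overall: false → denied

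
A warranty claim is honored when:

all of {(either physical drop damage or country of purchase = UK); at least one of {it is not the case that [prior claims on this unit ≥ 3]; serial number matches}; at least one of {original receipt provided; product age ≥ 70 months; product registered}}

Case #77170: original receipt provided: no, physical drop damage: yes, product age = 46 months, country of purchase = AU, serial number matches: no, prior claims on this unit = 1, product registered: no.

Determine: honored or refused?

Refused

Atomic conditions:
  physical drop damage: yes → true
  country of purchase = UK: AU == UK is false
  prior claims on this unit ≥ 3: 1 ≥ 3 is false
  serial number matches: no → false
  original receipt provided: no → false
  product age ≥ 70 months: 46 ≥ 70 is false
  product registered: no → false
Combine:
[1] true OR false = true
[2.1] NOT false = true
[2] true OR false = true
[3] false OR false OR false = false
[root] true AND true AND false = false
Overall: false → refused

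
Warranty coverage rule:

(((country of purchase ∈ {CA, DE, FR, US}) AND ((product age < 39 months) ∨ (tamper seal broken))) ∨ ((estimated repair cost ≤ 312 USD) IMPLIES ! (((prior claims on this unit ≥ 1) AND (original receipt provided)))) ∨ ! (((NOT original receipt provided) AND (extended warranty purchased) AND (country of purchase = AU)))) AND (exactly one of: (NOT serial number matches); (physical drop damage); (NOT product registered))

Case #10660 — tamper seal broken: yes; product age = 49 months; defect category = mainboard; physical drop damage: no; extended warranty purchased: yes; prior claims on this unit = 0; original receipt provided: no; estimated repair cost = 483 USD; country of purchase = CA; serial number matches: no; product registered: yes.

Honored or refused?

Atomic conditions:
  country of purchase ∈ {CA, DE, FR, US}: CA is in the set → true
  product age < 39 months: 49 < 39 is false
  tamper seal broken: yes → true
  estimated repair cost ≤ 312 USD: 483 ≤ 312 is false
  prior claims on this unit ≥ 1: 0 ≥ 1 is false
  original receipt provided: no → false
  NOT original receipt provided: no → true
  extended warranty purchased: yes → true
  country of purchase = AU: CA == AU is false
  NOT serial number matches: no → true
  physical drop damage: no → false
  NOT product registered: yes → false
Combine:
[1.1.2] false OR true = true
[1.1] true AND true = true
[1.2.2.1] false AND false = false
[1.2.2] NOT false = true
[1.2] false → true (antecedent false ⇒ implication holds) = true
[1.3.1] true AND true AND false = false
[1.3] NOT false = true
[1] true OR true OR true = true
[2] exactly-one(true, false, false) = true
[root] true AND true = true
Overall: true → honored

Honored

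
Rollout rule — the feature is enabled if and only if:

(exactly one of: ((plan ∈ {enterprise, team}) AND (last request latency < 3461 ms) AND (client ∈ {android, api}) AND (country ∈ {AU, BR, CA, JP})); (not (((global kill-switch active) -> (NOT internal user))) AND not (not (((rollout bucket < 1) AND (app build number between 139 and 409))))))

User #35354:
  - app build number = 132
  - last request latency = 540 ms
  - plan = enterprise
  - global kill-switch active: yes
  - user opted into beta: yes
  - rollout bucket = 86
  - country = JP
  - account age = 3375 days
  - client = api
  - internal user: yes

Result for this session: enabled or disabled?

Enabled

Atomic conditions:
  plan ∈ {enterprise, team}: enterprise is in the set → true
  last request latency < 3461 ms: 540 < 3461 is true
  client ∈ {android, api}: api is in the set → true
  country ∈ {AU, BR, CA, JP}: JP is in the set → true
  global kill-switch active: yes → true
  NOT internal user: yes → false
  rollout bucket < 1: 86 < 1 is false
  app build number between 139 and 409: 132 in [139, 409] is false
Combine:
[1] true AND true AND true AND true = true
[2.1.1] true → false = false
[2.1] NOT false = true
[2.2.1.1] false AND false = false
[2.2.1] NOT false = true
[2.2] NOT true = false
[2] true AND false = false
[root] exactly-one(true, false) = true
Overall: true → enabled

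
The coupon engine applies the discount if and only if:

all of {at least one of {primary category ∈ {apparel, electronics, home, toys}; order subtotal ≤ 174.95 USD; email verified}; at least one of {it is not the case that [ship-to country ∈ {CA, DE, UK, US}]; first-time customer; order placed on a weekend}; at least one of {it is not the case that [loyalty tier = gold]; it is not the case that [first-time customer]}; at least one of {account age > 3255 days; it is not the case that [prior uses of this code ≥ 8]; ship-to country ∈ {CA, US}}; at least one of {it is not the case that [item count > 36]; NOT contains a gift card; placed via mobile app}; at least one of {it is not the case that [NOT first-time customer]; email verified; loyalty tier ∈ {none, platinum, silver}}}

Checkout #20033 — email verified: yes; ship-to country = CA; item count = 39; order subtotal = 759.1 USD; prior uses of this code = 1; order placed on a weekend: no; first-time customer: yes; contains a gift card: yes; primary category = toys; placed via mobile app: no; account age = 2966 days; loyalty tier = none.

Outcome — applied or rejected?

Rejected

Atomic conditions:
  primary category ∈ {apparel, electronics, home, toys}: toys is in the set → true
  order subtotal ≤ 174.95 USD: 759.1 ≤ 174.95 is false
  email verified: yes → true
  ship-to country ∈ {CA, DE, UK, US}: CA is in the set → true
  first-time customer: yes → true
  order placed on a weekend: no → false
  loyalty tier = gold: none == gold is false
  account age > 3255 days: 2966 > 3255 is false
  prior uses of this code ≥ 8: 1 ≥ 8 is false
  ship-to country ∈ {CA, US}: CA is in the set → true
  item count > 36: 39 > 36 is true
  NOT contains a gift card: yes → false
  placed via mobile app: no → false
  NOT first-time customer: yes → false
  loyalty tier ∈ {none, platinum, silver}: none is in the set → true
Combine:
[1] true OR false OR true = true
[2.1] NOT true = false
[2] false OR true OR false = true
[3.1] NOT false = true
[3.2] NOT true = false
[3] true OR false = true
[4.2] NOT false = true
[4] false OR true OR true = true
[5.1] NOT true = false
[5] false OR false OR false = false
[6.1] NOT false = true
[6] true OR true OR true = true
[root] true AND true AND true AND true AND false AND true = false
Overall: false → rejected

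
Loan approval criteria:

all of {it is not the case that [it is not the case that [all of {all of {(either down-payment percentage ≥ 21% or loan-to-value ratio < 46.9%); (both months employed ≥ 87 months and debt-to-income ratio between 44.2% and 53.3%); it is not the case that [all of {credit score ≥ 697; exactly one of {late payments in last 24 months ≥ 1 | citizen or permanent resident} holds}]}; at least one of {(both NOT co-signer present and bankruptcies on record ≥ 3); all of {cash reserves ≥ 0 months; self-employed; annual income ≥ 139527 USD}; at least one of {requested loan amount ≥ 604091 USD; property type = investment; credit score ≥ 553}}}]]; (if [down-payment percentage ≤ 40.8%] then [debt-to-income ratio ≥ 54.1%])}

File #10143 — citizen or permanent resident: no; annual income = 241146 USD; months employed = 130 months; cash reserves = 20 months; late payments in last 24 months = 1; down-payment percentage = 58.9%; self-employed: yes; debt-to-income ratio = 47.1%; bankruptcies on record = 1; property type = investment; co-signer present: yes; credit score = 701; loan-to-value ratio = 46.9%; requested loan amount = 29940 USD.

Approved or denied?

Denied

Atomic conditions:
  down-payment percentage ≥ 21%: 58.9 ≥ 21 is true
  loan-to-value ratio < 46.9%: 46.9 < 46.9 is false
  months employed ≥ 87 months: 130 ≥ 87 is true
  debt-to-income ratio between 44.2% and 53.3%: 47.1 in [44.2, 53.3] is true
  credit score ≥ 697: 701 ≥ 697 is true
  late payments in last 24 months ≥ 1: 1 ≥ 1 is true
  citizen or permanent resident: no → false
  NOT co-signer present: yes → false
  bankruptcies on record ≥ 3: 1 ≥ 3 is false
  cash reserves ≥ 0 months: 20 ≥ 0 is true
  self-employed: yes → true
  annual income ≥ 139527 USD: 241146 ≥ 139527 is true
  requested loan amount ≥ 604091 USD: 29940 ≥ 604091 is false
  property type = investment: investment == investment is true
  credit score ≥ 553: 701 ≥ 553 is true
  down-payment percentage ≤ 40.8%: 58.9 ≤ 40.8 is false
  debt-to-income ratio ≥ 54.1%: 47.1 ≥ 54.1 is false
Combine:
[1.1.1.1.1] true OR false = true
[1.1.1.1.2] true AND true = true
[1.1.1.1.3.1.2] exactly-one(true, false) = true
[1.1.1.1.3.1] true AND true = true
[1.1.1.1.3] NOT true = false
[1.1.1.1] true AND true AND false = false
[1.1.1.2.1] false AND false = false
[1.1.1.2.2] true AND true AND true = true
[1.1.1.2.3] false OR true OR true = true
[1.1.1.2] false OR true OR true = true
[1.1.1] false AND true = false
[1.1] NOT false = true
[1] NOT true = false
[2] false → false (antecedent false ⇒ implication holds) = true
[root] false AND true = false
Overall: false → denied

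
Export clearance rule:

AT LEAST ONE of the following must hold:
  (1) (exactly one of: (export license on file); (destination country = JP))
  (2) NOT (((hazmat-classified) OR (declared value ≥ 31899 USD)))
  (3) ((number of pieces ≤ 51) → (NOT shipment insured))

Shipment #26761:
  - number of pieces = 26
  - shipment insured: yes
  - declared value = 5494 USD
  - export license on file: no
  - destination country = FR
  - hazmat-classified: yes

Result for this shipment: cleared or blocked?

Atomic conditions:
  export license on file: no → false
  destination country = JP: FR == JP is false
  hazmat-classified: yes → true
  declared value ≥ 31899 USD: 5494 ≥ 31899 is false
  number of pieces ≤ 51: 26 ≤ 51 is true
  NOT shipment insured: yes → false
Combine:
[1] exactly-one(false, false) = false
[2.1] true OR false = true
[2] NOT true = false
[3] true → false = false
[root] false OR false OR false = false
Overall: false → blocked

Blocked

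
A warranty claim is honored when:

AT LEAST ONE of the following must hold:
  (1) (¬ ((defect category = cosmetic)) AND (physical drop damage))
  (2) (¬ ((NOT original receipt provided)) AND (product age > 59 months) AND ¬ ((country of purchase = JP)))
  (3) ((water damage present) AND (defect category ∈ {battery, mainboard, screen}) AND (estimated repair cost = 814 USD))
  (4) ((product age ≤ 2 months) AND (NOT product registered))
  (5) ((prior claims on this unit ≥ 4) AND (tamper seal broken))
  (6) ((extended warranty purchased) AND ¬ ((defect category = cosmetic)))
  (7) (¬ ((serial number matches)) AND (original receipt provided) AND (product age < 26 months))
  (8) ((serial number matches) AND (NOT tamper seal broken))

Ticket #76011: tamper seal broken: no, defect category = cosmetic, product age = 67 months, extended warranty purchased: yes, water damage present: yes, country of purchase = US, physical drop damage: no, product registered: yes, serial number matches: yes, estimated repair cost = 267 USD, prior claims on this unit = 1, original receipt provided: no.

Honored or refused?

Honored

Atomic conditions:
  defect category = cosmetic: cosmetic == cosmetic is true
  physical drop damage: no → false
  NOT original receipt provided: no → true
  product age > 59 months: 67 > 59 is true
  country of purchase = JP: US == JP is false
  water damage present: yes → true
  defect category ∈ {battery, mainboard, screen}: cosmetic is not in the set → false
  estimated repair cost = 814 USD: 267 == 814 is false
  product age ≤ 2 months: 67 ≤ 2 is false
  NOT product registered: yes → false
  prior claims on this unit ≥ 4: 1 ≥ 4 is false
  tamper seal broken: no → false
  extended warranty purchased: yes → true
  serial number matches: yes → true
  original receipt provided: no → false
  product age < 26 months: 67 < 26 is false
  NOT tamper seal broken: no → true
Combine:
[1.1] NOT true = false
[1] false AND false = false
[2.1] NOT true = false
[2.3] NOT false = true
[2] false AND true AND true = false
[3] true AND false AND false = false
[4] false AND false = false
[5] false AND false = false
[6.2] NOT true = false
[6] true AND false = false
[7.1] NOT true = false
[7] false AND false AND false = false
[8] true AND true = true
[root] false OR false OR false OR false OR false OR false OR false OR true = true
Overall: true → honored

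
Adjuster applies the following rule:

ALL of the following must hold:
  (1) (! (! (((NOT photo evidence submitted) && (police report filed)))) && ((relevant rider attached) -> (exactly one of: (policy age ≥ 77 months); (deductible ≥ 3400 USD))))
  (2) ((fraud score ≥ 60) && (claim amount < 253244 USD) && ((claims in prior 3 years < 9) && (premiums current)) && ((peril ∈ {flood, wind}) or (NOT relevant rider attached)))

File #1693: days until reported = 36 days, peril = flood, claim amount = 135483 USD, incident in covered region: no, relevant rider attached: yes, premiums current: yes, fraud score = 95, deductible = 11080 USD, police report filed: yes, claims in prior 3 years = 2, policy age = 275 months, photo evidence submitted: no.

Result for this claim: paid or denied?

Denied

Atomic conditions:
  NOT photo evidence submitted: no → true
  police report filed: yes → true
  relevant rider attached: yes → true
  policy age ≥ 77 months: 275 ≥ 77 is true
  deductible ≥ 3400 USD: 11080 ≥ 3400 is true
  fraud score ≥ 60: 95 ≥ 60 is true
  claim amount < 253244 USD: 135483 < 253244 is true
  claims in prior 3 years < 9: 2 < 9 is true
  premiums current: yes → true
  peril ∈ {flood, wind}: flood is in the set → true
  NOT relevant rider attached: yes → false
Combine:
[1.1.1.1] true AND true = true
[1.1.1] NOT true = false
[1.1] NOT false = true
[1.2.2] exactly-one(true, true) = false
[1.2] true → false = false
[1] true AND false = false
[2.3] true AND true = true
[2.4] true OR false = true
[2] true AND true AND true AND true = true
[root] false AND true = false
Overall: false → denied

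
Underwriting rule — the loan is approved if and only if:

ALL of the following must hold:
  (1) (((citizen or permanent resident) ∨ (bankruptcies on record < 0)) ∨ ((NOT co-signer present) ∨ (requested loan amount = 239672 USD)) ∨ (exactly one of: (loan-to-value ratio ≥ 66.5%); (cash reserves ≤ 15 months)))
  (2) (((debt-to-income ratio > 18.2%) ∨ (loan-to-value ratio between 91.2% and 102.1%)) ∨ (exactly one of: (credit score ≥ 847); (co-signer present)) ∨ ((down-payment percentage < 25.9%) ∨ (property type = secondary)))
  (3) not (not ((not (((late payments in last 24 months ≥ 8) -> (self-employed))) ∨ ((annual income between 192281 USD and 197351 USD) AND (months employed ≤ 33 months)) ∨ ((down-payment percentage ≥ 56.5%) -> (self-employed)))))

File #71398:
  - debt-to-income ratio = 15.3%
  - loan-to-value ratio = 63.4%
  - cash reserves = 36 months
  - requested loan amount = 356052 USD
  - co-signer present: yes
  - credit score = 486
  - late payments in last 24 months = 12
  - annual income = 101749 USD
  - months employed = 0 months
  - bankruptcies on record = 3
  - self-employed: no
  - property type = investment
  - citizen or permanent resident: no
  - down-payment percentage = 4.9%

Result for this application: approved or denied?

Atomic conditions:
  citizen or permanent resident: no → false
  bankruptcies on record < 0: 3 < 0 is false
  NOT co-signer present: yes → false
  requested loan amount = 239672 USD: 356052 == 239672 is false
  loan-to-value ratio ≥ 66.5%: 63.4 ≥ 66.5 is false
  cash reserves ≤ 15 months: 36 ≤ 15 is false
  debt-to-income ratio > 18.2%: 15.3 > 18.2 is false
  loan-to-value ratio between 91.2% and 102.1%: 63.4 in [91.2, 102.1] is false
  credit score ≥ 847: 486 ≥ 847 is false
  co-signer present: yes → true
  down-payment percentage < 25.9%: 4.9 < 25.9 is true
  property type = secondary: investment == secondary is false
  late payments in last 24 months ≥ 8: 12 ≥ 8 is true
  self-employed: no → false
  annual income between 192281 USD and 197351 USD: 101749 in [192281, 197351] is false
  months employed ≤ 33 months: 0 ≤ 33 is true
  down-payment percentage ≥ 56.5%: 4.9 ≥ 56.5 is false
Combine:
[1.1] false OR false = false
[1.2] false OR false = false
[1.3] exactly-one(false, false) = false
[1] false OR false OR false = false
[2.1] false OR false = false
[2.2] exactly-one(false, true) = true
[2.3] true OR false = true
[2] false OR true OR true = true
[3.1.1.1.1] true → false = false
[3.1.1.1] NOT false = true
[3.1.1.2] false AND true = false
[3.1.1.3] false → false (antecedent false ⇒ implication holds) = true
[3.1.1] true OR false OR true = true
[3.1] NOT true = false
[3] NOT false = true
[root] false AND true AND true = false
Overall: false → denied

Denied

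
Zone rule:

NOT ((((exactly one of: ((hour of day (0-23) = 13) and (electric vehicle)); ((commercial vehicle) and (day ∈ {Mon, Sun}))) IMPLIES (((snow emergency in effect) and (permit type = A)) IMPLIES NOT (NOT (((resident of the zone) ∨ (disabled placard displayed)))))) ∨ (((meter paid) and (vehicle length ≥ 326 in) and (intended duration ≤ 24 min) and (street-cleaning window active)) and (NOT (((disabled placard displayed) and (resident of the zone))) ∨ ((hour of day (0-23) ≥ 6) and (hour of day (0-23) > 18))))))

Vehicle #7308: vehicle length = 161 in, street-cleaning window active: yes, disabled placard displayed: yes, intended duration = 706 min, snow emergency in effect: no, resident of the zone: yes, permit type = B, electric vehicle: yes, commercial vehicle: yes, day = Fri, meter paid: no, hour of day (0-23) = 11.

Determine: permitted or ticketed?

Ticketed

Atomic conditions:
  hour of day (0-23) = 13: 11 == 13 is false
  electric vehicle: yes → true
  commercial vehicle: yes → true
  day ∈ {Mon, Sun}: Fri is not in the set → false
  snow emergency in effect: no → false
  permit type = A: B == A is false
  resident of the zone: yes → true
  disabled placard displayed: yes → true
  meter paid: no → false
  vehicle length ≥ 326 in: 161 ≥ 326 is false
  intended duration ≤ 24 min: 706 ≤ 24 is false
  street-cleaning window active: yes → true
  hour of day (0-23) ≥ 6: 11 ≥ 6 is true
  hour of day (0-23) > 18: 11 > 18 is false
Combine:
[1.1.1.1] false AND true = false
[1.1.1.2] true AND false = false
[1.1.1] exactly-one(false, false) = false
[1.1.2.1] false AND false = false
[1.1.2.2.1.1] true OR true = true
[1.1.2.2.1] NOT true = false
[1.1.2.2] NOT false = true
[1.1.2] false → true (antecedent false ⇒ implication holds) = true
[1.1] false → true (antecedent false ⇒ implication holds) = true
[1.2.1] false AND false AND false AND true = false
[1.2.2.1.1] true AND true = true
[1.2.2.1] NOT true = false
[1.2.2.2] true AND false = false
[1.2.2] false OR false = false
[1.2] false AND false = false
[1] true OR false = true
[root] NOT true = false
Overall: false → ticketed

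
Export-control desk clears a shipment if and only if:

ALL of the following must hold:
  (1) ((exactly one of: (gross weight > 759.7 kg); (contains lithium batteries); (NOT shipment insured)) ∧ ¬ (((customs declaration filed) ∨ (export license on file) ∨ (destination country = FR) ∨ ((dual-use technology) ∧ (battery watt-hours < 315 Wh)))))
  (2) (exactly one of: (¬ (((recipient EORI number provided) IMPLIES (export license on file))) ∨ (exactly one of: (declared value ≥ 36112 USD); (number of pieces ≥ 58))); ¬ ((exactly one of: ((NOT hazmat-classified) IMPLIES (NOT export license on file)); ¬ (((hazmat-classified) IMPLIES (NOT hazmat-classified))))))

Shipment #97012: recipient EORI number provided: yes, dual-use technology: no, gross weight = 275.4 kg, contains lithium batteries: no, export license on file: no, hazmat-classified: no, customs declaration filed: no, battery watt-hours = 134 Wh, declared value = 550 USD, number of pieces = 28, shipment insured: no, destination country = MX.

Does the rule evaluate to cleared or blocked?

Cleared

Atomic conditions:
  gross weight > 759.7 kg: 275.4 > 759.7 is false
  contains lithium batteries: no → false
  NOT shipment insured: no → true
  customs declaration filed: no → false
  export license on file: no → false
  destination country = FR: MX == FR is false
  dual-use technology: no → false
  battery watt-hours < 315 Wh: 134 < 315 is true
  recipient EORI number provided: yes → true
  declared value ≥ 36112 USD: 550 ≥ 36112 is false
  number of pieces ≥ 58: 28 ≥ 58 is false
  NOT hazmat-classified: no → true
  NOT export license on file: no → true
  hazmat-classified: no → false
Combine:
[1.1] exactly-one(false, false, true) = true
[1.2.1.4] false AND true = false
[1.2.1] false OR false OR false OR false = false
[1.2] NOT false = true
[1] true AND true = true
[2.1.1.1] true → false = false
[2.1.1] NOT false = true
[2.1.2] exactly-one(false, false) = false
[2.1] true OR false = true
[2.2.1.1] true → true = true
[2.2.1.2.1] false → true (antecedent false ⇒ implication holds) = true
[2.2.1.2] NOT true = false
[2.2.1] exactly-one(true, false) = true
[2.2] NOT true = false
[2] exactly-one(true, false) = true
[root] true AND true = true
Overall: true → cleared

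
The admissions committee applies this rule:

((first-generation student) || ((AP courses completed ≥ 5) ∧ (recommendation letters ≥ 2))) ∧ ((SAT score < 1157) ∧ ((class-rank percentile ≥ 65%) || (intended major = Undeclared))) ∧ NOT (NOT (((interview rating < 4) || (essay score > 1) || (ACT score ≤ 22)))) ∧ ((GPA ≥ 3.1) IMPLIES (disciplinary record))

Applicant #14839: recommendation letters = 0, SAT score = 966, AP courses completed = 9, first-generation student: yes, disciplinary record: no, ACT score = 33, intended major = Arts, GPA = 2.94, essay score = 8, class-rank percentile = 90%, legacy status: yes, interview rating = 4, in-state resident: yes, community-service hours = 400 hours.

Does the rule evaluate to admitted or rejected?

Atomic conditions:
  first-generation student: yes → true
  AP courses completed ≥ 5: 9 ≥ 5 is true
  recommendation letters ≥ 2: 0 ≥ 2 is false
  SAT score < 1157: 966 < 1157 is true
  class-rank percentile ≥ 65%: 90 ≥ 65 is true
  intended major = Undeclared: Arts == Undeclared is false
  interview rating < 4: 4 < 4 is false
  essay score > 1: 8 > 1 is true
  ACT score ≤ 22: 33 ≤ 22 is false
  GPA ≥ 3.1: 2.94 ≥ 3.1 is false
  disciplinary record: no → false
Combine:
[1.2] true AND false = false
[1] true OR false = true
[2.2] true OR false = true
[2] true AND true = true
[3.1.1] false OR true OR false = true
[3.1] NOT true = false
[3] NOT false = true
[4] false → false (antecedent false ⇒ implication holds) = true
[root] true AND true AND true AND true = true
Overall: true → admitted

Admitted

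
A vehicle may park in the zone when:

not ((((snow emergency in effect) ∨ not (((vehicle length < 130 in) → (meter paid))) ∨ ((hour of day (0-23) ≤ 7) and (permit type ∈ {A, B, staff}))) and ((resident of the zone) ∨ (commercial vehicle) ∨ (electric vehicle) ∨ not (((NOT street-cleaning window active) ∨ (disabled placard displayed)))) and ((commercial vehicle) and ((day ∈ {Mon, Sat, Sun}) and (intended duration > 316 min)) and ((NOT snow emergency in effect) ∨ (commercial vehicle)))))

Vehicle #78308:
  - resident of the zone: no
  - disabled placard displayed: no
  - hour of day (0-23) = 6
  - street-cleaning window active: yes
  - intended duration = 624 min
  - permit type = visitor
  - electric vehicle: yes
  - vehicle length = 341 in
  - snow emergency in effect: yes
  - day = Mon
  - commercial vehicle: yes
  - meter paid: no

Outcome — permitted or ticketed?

Ticketed

Atomic conditions:
  snow emergency in effect: yes → true
  vehicle length < 130 in: 341 < 130 is false
  meter paid: no → false
  hour of day (0-23) ≤ 7: 6 ≤ 7 is true
  permit type ∈ {A, B, staff}: visitor is not in the set → false
  resident of the zone: no → false
  commercial vehicle: yes → true
  electric vehicle: yes → true
  NOT street-cleaning window active: yes → false
  disabled placard displayed: no → false
  day ∈ {Mon, Sat, Sun}: Mon is in the set → true
  intended duration > 316 min: 624 > 316 is true
  NOT snow emergency in effect: yes → false
Combine:
[1.1.2.1] false → false (antecedent false ⇒ implication holds) = true
[1.1.2] NOT true = false
[1.1.3] true AND false = false
[1.1] true OR false OR false = true
[1.2.4.1] false OR false = false
[1.2.4] NOT false = true
[1.2] false OR true OR true OR true = true
[1.3.2] true AND true = true
[1.3.3] false OR true = true
[1.3] true AND true AND true = true
[1] true AND true AND true = true
[root] NOT true = false
Overall: false → ticketed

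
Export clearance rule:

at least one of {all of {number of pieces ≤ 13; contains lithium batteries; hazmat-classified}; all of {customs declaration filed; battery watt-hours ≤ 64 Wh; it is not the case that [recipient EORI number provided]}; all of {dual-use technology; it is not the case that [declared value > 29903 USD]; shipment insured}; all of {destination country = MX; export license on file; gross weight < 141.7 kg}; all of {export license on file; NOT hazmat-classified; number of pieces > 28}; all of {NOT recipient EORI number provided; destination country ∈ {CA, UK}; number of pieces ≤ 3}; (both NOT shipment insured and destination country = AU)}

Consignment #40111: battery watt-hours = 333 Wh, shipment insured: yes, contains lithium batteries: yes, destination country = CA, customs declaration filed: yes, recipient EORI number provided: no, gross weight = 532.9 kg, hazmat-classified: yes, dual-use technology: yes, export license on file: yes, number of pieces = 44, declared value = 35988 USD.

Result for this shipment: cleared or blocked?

Blocked

Atomic conditions:
  number of pieces ≤ 13: 44 ≤ 13 is false
  contains lithium batteries: yes → true
  hazmat-classified: yes → true
  customs declaration filed: yes → true
  battery watt-hours ≤ 64 Wh: 333 ≤ 64 is false
  recipient EORI number provided: no → false
  dual-use technology: yes → true
  declared value > 29903 USD: 35988 > 29903 is true
  shipment insured: yes → true
  destination country = MX: CA == MX is false
  export license on file: yes → true
  gross weight < 141.7 kg: 532.9 < 141.7 is false
  NOT hazmat-classified: yes → false
  number of pieces > 28: 44 > 28 is true
  NOT recipient EORI number provided: no → true
  destination country ∈ {CA, UK}: CA is in the set → true
  number of pieces ≤ 3: 44 ≤ 3 is false
  NOT shipment insured: yes → false
  destination country = AU: CA == AU is false
Combine:
[1] false AND true AND true = false
[2.3] NOT false = true
[2] true AND false AND true = false
[3.2] NOT true = false
[3] true AND false AND true = false
[4] false AND true AND false = false
[5] true AND false AND true = false
[6] true AND true AND false = false
[7] false AND false = false
[root] false OR false OR false OR false OR false OR false OR false = false
Overall: false → blocked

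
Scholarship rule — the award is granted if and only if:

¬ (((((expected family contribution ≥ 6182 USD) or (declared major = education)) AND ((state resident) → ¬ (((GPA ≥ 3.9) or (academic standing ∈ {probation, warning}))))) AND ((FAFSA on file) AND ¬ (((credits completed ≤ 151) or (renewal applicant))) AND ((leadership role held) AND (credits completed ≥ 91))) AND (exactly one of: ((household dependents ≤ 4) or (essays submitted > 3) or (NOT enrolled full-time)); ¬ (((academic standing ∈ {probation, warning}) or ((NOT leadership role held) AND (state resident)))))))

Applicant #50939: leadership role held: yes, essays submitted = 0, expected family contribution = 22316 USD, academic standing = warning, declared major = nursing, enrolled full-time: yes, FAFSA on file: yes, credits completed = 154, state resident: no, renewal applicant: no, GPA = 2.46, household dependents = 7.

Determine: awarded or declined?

Atomic conditions:
  expected family contribution ≥ 6182 USD: 22316 ≥ 6182 is true
  declared major = education: nursing == education is false
  state resident: no → false
  GPA ≥ 3.9: 2.46 ≥ 3.9 is false
  academic standing ∈ {probation, warning}: warning is in the set → true
  FAFSA on file: yes → true
  credits completed ≤ 151: 154 ≤ 151 is false
  renewal applicant: no → false
  leadership role held: yes → true
  credits completed ≥ 91: 154 ≥ 91 is true
  household dependents ≤ 4: 7 ≤ 4 is false
  essays submitted > 3: 0 > 3 is false
  NOT enrolled full-time: yes → false
  NOT leadership role held: yes → false
Combine:
[1.1.1] true OR false = true
[1.1.2.2.1] false OR true = true
[1.1.2.2] NOT true = false
[1.1.2] false → false (antecedent false ⇒ implication holds) = true
[1.1] true AND true = true
[1.2.2.1] false OR false = false
[1.2.2] NOT false = true
[1.2.3] true AND true = true
[1.2] true AND true AND true = true
[1.3.1] false OR false OR false = false
[1.3.2.1.2] false AND false = false
[1.3.2.1] true OR false = true
[1.3.2] NOT true = false
[1.3] exactly-one(false, false) = false
[1] true AND true AND false = false
[root] NOT false = true
Overall: true → awarded

Awarded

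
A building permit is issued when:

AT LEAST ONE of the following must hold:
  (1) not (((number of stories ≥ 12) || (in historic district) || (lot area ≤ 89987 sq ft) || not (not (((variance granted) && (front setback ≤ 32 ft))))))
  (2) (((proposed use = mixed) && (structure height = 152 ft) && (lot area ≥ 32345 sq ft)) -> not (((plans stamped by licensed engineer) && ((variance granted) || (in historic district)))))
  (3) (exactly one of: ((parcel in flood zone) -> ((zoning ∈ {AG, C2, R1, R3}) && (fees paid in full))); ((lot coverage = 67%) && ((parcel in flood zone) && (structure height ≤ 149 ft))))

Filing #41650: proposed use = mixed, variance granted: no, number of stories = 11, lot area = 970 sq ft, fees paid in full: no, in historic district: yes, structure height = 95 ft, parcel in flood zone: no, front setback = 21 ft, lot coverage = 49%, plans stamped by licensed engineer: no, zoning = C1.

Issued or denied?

Issued

Atomic conditions:
  number of stories ≥ 12: 11 ≥ 12 is false
  in historic district: yes → true
  lot area ≤ 89987 sq ft: 970 ≤ 89987 is true
  variance granted: no → false
  front setback ≤ 32 ft: 21 ≤ 32 is true
  proposed use = mixed: mixed == mixed is true
  structure height = 152 ft: 95 == 152 is false
  lot area ≥ 32345 sq ft: 970 ≥ 32345 is false
  plans stamped by licensed engineer: no → false
  parcel in flood zone: no → false
  zoning ∈ {AG, C2, R1, R3}: C1 is not in the set → false
  fees paid in full: no → false
  lot coverage = 67%: 49 == 67 is false
  structure height ≤ 149 ft: 95 ≤ 149 is true
Combine:
[1.1.4.1.1] false AND true = false
[1.1.4.1] NOT false = true
[1.1.4] NOT true = false
[1.1] false OR true OR true OR false = true
[1] NOT true = false
[2.1] true AND false AND false = false
[2.2.1.2] false OR true = true
[2.2.1] false AND true = false
[2.2] NOT false = true
[2] false → true (antecedent false ⇒ implication holds) = true
[3.1.2] false AND false = false
[3.1] false → false (antecedent false ⇒ implication holds) = true
[3.2.2] false AND true = false
[3.2] false AND false = false
[3] exactly-one(true, false) = true
[root] false OR true OR true = true
Overall: true → issued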